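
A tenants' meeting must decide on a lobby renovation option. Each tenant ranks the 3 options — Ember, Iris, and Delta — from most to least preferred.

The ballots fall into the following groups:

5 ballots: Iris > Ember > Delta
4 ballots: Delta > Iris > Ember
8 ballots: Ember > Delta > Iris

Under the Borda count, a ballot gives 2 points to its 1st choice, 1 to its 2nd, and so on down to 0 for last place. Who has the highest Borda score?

Ember

Borda scores:
  Ember: 5·1 + 4·0 + 8·2 = 21
  Iris: 5·2 + 4·1 + 8·0 = 14
  Delta: 5·0 + 4·2 + 8·1 = 16
Ember has the highest total.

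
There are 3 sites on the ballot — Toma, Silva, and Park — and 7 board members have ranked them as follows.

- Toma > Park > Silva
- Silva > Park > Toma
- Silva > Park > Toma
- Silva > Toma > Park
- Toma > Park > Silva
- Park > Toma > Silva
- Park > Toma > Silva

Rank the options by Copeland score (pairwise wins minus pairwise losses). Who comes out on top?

Park

Pairwise results:
  Toma vs Silva: Toma wins 4–3.
  Toma vs Park: Park wins 4–3.
  Silva vs Park: Park wins 4–3.
Copeland scores (wins − losses):
  Toma: 1 − 1 = 0
  Silva: 0 − 2 = -2
  Park: 2 − 0 = 2
Park has the best Copeland score.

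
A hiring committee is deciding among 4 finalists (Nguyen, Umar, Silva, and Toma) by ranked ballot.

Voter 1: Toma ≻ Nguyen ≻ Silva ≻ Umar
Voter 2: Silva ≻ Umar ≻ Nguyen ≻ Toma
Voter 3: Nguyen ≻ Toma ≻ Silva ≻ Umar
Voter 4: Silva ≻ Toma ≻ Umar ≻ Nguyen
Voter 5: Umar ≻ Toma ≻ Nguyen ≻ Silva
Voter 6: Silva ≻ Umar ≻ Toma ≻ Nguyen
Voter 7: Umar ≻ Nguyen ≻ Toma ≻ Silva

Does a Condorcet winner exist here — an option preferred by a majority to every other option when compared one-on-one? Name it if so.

There is no Condorcet winner

Head-to-head results (7 voters total):
Nguyen vs Umar: Umar wins 5–2.
Nguyen vs Silva: Nguyen wins 4–3.
Nguyen vs Toma: Toma wins 4–3.
Umar vs Silva: Silva wins 5–2.
Umar vs Toma: Umar wins 4–3.
Silva vs Toma: Toma wins 4–3.
No candidate beats all others: Nguyen beats Silva beats Umar beats Nguyen, a majority cycle.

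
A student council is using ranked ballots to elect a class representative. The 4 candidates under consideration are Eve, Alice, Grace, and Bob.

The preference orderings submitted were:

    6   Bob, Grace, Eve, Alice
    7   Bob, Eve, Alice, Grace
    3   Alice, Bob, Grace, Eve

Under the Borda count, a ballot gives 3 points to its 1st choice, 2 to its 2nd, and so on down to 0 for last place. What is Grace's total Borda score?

15

Borda scores:
  Eve: 6·1 + 7·2 + 3·0 = 20
  Alice: 6·0 + 7·1 + 3·3 = 16
  Grace: 6·2 + 7·0 + 3·1 = 15
  Bob: 6·3 + 7·3 + 3·2 = 45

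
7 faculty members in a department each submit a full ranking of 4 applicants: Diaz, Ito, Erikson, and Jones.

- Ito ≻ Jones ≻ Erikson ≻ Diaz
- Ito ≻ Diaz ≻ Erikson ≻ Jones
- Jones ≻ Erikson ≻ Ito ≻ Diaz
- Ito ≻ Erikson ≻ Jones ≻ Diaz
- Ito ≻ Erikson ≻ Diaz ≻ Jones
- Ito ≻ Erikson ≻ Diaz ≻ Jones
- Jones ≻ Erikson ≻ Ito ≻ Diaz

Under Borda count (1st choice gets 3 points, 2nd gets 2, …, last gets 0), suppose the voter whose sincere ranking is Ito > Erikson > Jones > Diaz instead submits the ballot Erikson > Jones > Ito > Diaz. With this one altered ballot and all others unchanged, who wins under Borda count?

Borda totals with the altered ballot: Diaz 4, Ito 15, Erikson 13, Jones 10.
The winner is unchanged: still Ito.

Ito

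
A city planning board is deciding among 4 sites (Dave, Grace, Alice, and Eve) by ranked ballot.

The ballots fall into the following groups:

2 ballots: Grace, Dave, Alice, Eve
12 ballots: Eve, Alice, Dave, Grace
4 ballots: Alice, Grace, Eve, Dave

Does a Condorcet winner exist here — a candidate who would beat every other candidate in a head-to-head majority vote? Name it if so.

Head-to-head results (18 voters total):
Dave vs Grace: Dave wins 12–6.
Dave vs Alice: Alice wins 16–2.
Dave vs Eve: Eve wins 16–2.
Grace vs Alice: Alice wins 16–2.
Grace vs Eve: Eve wins 12–6.
Alice vs Eve: Eve wins 12–6.
Eve beats each rival — Dave (16–2), Grace (12–6), Alice (12–6) — so Eve is the Condorcet winner.

Eve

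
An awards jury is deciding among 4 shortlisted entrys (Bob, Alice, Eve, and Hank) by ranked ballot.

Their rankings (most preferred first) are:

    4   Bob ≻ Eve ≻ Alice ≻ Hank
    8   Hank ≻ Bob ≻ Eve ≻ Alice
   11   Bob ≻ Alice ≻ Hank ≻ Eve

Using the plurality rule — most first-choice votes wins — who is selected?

Bob

First-place vote totals:
  Bob: 15
  Alice: 0
  Eve: 0
  Hank: 8
Bob has the most first-place votes.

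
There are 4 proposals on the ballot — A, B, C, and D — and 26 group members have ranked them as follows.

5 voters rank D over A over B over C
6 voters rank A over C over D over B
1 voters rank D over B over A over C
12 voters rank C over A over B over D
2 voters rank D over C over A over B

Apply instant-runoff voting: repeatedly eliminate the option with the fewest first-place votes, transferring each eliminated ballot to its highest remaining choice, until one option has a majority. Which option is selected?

C

Round 1: C 12, D 8, A 6, B 0. B has the fewest and is eliminated.
Round 2: C 12, D 8, A 6. A has the fewest and is eliminated.
Round 3: C 18, D 8. C has a majority.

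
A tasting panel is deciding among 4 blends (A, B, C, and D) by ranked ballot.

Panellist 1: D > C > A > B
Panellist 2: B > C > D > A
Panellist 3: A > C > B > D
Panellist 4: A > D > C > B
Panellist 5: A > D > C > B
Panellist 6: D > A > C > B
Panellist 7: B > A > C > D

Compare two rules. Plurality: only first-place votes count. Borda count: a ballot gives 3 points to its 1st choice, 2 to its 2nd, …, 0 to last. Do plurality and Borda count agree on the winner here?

Plurality first-place counts: A 3, B 2, C 0, D 2 → A.
Borda totals: A 14, B 7, C 10, D 11 → A.
The two rules agree on A.

Yes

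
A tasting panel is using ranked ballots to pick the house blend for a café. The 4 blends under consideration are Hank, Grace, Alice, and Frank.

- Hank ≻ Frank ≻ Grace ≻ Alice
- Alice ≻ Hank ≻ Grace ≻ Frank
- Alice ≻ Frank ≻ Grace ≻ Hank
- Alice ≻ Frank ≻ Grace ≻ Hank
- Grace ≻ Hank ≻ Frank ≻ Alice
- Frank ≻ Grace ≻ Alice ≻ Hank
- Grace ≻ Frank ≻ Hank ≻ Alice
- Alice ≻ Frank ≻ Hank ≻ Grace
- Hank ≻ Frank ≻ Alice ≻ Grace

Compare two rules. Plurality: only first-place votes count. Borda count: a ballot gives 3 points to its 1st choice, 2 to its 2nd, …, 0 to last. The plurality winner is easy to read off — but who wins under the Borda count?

Plurality first-place counts: Hank 2, Grace 2, Alice 4, Frank 1 → Alice.
Borda totals: Hank 12, Grace 12, Alice 14, Frank 16 → Frank.

Frank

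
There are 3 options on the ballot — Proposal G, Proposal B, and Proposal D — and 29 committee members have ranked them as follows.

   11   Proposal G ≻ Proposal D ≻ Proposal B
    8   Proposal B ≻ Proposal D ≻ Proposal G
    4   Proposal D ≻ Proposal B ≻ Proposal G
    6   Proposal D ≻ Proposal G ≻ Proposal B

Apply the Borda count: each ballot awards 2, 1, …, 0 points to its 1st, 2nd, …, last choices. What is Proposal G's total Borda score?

28

Borda scores:
  Proposal G: 11·2 + 8·0 + 4·0 + 6·1 = 28
  Proposal B: 11·0 + 8·2 + 4·1 + 6·0 = 20
  Proposal D: 11·1 + 8·1 + 4·2 + 6·2 = 39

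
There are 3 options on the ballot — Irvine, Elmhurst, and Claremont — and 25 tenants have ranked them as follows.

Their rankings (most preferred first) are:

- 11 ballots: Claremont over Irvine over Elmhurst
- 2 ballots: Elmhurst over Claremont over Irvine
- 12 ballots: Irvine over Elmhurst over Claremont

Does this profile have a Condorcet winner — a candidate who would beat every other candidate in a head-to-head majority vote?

No

Head-to-head results (25 voters total):
Irvine vs Elmhurst: Irvine wins 23–2.
Irvine vs Claremont: Claremont wins 13–12.
Elmhurst vs Claremont: Elmhurst wins 14–11.
No candidate beats all others: Irvine beats Elmhurst beats Claremont beats Irvine, a majority cycle.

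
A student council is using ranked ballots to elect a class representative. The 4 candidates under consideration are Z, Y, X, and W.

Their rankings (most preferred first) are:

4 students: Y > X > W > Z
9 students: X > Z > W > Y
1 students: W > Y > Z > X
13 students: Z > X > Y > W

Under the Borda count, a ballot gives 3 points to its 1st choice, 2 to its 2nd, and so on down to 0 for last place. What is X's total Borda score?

Borda scores:
  Z: 4·0 + 9·2 + 1 + 13·3 = 58
  Y: 4·3 + 9·0 + 2 + 13·1 = 27
  X: 4·2 + 9·3 + 0 + 13·2 = 61
  W: 4·1 + 9·1 + 3 + 13·0 = 16

61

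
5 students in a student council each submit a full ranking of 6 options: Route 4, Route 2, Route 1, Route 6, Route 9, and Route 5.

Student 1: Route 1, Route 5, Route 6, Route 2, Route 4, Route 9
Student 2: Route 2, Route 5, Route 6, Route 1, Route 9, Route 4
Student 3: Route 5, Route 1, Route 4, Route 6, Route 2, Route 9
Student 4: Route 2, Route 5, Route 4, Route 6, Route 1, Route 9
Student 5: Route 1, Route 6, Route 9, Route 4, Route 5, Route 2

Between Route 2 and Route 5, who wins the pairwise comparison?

Route 5

Ballots ranking Route 2 above Route 5: 2.
Ballots ranking Route 5 above Route 2: 3.
Route 5 wins the head-to-head, 3–2.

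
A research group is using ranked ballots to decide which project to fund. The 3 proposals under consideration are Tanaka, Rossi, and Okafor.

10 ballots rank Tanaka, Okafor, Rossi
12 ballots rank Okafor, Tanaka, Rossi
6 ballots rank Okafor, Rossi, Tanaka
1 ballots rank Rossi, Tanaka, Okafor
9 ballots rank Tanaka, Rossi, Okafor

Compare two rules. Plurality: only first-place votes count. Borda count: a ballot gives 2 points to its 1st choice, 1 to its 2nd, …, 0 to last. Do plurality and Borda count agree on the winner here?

Yes

Plurality first-place counts: Tanaka 19, Rossi 1, Okafor 18 → Tanaka.
Borda totals: Tanaka 51, Rossi 17, Okafor 46 → Tanaka.
The two rules agree on Tanaka.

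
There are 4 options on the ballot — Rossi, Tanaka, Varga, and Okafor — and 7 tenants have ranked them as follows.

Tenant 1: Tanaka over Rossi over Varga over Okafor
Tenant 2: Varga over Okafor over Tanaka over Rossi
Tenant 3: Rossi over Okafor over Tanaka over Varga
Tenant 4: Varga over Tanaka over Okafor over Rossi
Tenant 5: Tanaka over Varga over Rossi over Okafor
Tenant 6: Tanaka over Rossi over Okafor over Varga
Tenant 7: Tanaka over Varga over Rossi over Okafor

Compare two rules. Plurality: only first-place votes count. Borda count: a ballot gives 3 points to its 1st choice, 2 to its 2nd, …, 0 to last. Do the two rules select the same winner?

Plurality first-place counts: Rossi 1, Tanaka 4, Varga 2, Okafor 0 → Tanaka.
Borda totals: Rossi 9, Tanaka 16, Varga 11, Okafor 6 → Tanaka.
The two rules agree on Tanaka.

Yes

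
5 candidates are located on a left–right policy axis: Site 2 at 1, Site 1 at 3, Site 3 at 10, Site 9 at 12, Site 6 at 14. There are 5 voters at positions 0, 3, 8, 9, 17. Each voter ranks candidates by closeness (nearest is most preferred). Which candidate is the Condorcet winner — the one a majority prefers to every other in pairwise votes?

Site 3

With single-peaked preferences on a line, the Condorcet winner is the candidate closest to the median voter.
The median voter (position 8) is closest to Site 3 at 10.
Check: Site 3 vs Site 2 — voters closer to Site 3: 3 of 5.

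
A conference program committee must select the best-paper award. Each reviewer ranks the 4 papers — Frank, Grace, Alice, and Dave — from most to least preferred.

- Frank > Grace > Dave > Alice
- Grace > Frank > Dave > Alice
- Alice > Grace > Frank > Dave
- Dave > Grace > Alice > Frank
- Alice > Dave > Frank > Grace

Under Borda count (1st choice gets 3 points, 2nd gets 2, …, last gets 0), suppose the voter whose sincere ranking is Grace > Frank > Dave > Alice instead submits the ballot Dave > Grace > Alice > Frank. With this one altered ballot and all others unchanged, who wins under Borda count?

Dave

Borda totals with the altered ballot: Frank 5, Grace 8, Alice 8, Dave 9.
The switch changes the winner from Grace to Dave.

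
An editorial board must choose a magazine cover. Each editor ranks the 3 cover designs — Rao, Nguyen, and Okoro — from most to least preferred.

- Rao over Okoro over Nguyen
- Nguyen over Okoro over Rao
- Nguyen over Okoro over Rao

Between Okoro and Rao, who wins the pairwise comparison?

Ballots ranking Okoro above Rao: 2.
Ballots ranking Rao above Okoro: 1.
Okoro wins the head-to-head, 2–1.

Okoro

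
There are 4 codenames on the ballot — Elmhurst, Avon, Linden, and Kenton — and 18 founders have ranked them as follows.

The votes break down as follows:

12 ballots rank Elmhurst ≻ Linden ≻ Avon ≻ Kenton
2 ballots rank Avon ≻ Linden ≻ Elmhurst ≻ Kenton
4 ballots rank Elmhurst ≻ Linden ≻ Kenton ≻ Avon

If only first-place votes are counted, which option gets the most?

Elmhurst

First-place vote totals:
  Elmhurst: 16
  Avon: 2
  Linden: 0
  Kenton: 0
Elmhurst has the most first-place votes.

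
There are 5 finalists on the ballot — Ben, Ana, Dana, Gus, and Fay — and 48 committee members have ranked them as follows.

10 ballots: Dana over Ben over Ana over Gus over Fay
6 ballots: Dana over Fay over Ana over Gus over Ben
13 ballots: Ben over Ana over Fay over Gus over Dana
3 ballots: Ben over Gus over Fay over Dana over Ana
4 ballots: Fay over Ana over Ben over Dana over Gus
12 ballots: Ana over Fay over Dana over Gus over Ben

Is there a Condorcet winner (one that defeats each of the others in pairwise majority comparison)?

No

Head-to-head results (48 voters total):
Ben vs Ana: Ben wins 26–22.
Ben vs Dana: Dana wins 28–20.
Ben vs Gus: Ben wins 30–18.
Ben vs Fay: Ben wins 26–22.
Ana vs Dana: Ana wins 29–19.
Ana vs Gus: Ana wins 45–3.
Ana vs Fay: Ana wins 35–13.
Dana vs Gus: Dana wins 32–16.
Dana vs Fay: Fay wins 32–16.
Gus vs Fay: Fay wins 35–13.
No candidate beats all others: Ben beats Ana beats Dana beats Ben, a majority cycle.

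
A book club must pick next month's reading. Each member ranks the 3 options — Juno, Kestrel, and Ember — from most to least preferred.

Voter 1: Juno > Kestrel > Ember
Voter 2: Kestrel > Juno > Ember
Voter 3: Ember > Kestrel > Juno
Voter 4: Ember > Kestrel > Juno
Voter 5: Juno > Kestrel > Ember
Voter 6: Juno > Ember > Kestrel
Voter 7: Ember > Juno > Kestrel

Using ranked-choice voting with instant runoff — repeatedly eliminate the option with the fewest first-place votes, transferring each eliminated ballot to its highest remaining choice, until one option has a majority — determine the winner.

Round 1: Juno 3, Ember 3, Kestrel 1. Kestrel has the fewest and is eliminated.
Round 2: Juno 4, Ember 3. Juno has a majority.

Juno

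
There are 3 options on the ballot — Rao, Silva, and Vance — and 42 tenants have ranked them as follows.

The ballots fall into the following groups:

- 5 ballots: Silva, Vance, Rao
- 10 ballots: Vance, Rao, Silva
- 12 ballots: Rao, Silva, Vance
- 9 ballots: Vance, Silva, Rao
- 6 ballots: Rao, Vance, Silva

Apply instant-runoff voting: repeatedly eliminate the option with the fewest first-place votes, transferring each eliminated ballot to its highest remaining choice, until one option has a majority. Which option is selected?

Vance

Round 1: Vance 19, Rao 18, Silva 5. Silva has the fewest and is eliminated.
Round 2: Vance 24, Rao 18. Vance has a majority.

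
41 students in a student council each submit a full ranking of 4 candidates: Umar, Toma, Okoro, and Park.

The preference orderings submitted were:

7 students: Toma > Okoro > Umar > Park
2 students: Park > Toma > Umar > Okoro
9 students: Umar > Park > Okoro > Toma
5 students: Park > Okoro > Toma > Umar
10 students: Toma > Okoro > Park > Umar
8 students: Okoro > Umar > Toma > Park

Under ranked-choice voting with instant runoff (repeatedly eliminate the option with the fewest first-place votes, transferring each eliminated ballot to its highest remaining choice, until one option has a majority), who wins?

Round 1: Toma 17, Umar 9, Okoro 8, Park 7. Park has the fewest and is eliminated.
Round 2: Toma 19, Okoro 13, Umar 9. Umar has the fewest and is eliminated.
Round 3: Okoro 22, Toma 19. Okoro has a majority.

Okoro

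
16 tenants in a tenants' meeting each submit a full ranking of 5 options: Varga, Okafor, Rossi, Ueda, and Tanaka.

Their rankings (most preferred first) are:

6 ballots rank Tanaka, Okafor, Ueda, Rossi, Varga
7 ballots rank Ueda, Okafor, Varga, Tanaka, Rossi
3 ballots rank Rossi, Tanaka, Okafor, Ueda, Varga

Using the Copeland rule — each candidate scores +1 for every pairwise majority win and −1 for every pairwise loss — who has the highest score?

Pairwise results:
  Varga vs Okafor: Okafor wins 16–0.
  Varga vs Rossi: Rossi wins 9–7.
  Varga vs Ueda: Ueda wins 16–0.
  Varga vs Tanaka: Tanaka wins 9–7.
  Okafor vs Rossi: Okafor wins 13–3.
  Okafor vs Ueda: Okafor wins 9–7.
  Okafor vs Tanaka: Tanaka wins 9–7.
  Rossi vs Ueda: Ueda wins 13–3.
  Rossi vs Tanaka: Tanaka wins 13–3.
  Ueda vs Tanaka: Tanaka wins 9–7.
Copeland scores (wins − losses):
  Varga: 0 − 4 = -4
  Okafor: 3 − 1 = 2
  Rossi: 1 − 3 = -2
  Ueda: 2 − 2 = 0
  Tanaka: 4 − 0 = 4
Tanaka has the best Copeland score.

Tanaka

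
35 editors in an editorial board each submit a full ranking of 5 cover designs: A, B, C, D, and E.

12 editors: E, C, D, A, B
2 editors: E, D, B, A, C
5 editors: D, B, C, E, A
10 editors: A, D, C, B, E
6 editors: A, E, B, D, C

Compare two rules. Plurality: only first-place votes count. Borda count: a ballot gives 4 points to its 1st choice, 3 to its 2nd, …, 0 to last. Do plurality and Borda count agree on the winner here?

No

Plurality first-place counts: A 16, B 0, C 0, D 5, E 14 → A.
Borda totals: A 78, B 41, C 66, D 86, E 79 → D.
The two rules disagree: plurality picks A, Borda picks D.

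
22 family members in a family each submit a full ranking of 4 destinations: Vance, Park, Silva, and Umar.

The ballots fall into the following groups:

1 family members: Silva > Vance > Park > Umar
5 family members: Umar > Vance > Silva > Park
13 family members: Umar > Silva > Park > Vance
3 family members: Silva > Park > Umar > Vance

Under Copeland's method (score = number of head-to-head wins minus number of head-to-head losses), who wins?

Pairwise results:
  Vance vs Park: Park wins 16–6.
  Vance vs Silva: Silva wins 17–5.
  Vance vs Umar: Umar wins 21–1.
  Park vs Silva: Silva wins 22–0.
  Park vs Umar: Umar wins 18–4.
  Silva vs Umar: Umar wins 18–4.
Copeland scores (wins − losses):
  Vance: 0 − 3 = -3
  Park: 1 − 2 = -1
  Silva: 2 − 1 = 1
  Umar: 3 − 0 = 3
Umar has the best Copeland score.

Umar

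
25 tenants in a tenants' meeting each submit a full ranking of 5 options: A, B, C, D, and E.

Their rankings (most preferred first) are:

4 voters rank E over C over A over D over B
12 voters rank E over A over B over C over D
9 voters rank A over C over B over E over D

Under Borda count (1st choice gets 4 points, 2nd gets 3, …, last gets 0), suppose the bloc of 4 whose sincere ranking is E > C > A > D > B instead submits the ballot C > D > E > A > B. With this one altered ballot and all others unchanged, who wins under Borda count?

Borda totals with the altered ballot: A 76, B 42, C 55, D 12, E 65.
The winner is unchanged: still A.

A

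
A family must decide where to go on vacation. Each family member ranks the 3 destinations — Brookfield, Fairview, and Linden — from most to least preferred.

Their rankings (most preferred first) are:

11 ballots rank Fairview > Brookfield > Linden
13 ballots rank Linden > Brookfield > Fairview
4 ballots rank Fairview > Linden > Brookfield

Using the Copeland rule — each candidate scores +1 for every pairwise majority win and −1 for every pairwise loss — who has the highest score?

Pairwise results:
  Brookfield vs Fairview: Fairview wins 15–13.
  Brookfield vs Linden: Linden wins 17–11.
  Fairview vs Linden: Fairview wins 15–13.
Copeland scores (wins − losses):
  Brookfield: 0 − 2 = -2
  Fairview: 2 − 0 = 2
  Linden: 1 − 1 = 0
Fairview has the best Copeland score.

Fairview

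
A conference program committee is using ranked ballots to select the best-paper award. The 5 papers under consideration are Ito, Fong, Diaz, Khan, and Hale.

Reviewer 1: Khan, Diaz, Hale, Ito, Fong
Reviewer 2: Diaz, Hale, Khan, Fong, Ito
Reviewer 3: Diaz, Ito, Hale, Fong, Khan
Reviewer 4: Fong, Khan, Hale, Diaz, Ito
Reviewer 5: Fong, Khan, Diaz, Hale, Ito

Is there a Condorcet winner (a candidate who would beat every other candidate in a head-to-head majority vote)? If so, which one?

No Condorcet winner

Head-to-head results (5 voters total):
Ito vs Fong: Fong wins 3–2.
Ito vs Diaz: Diaz wins 5–0.
Ito vs Khan: Khan wins 4–1.
Ito vs Hale: Hale wins 4–1.
Fong vs Diaz: Diaz wins 3–2.
Fong vs Khan: Fong wins 3–2.
Fong vs Hale: Hale wins 3–2.
Diaz vs Khan: Khan wins 3–2.
Diaz vs Hale: Diaz wins 4–1.
Khan vs Hale: Khan wins 3–2.
No candidate beats all others: Fong beats Khan beats Diaz beats Fong, a majority cycle.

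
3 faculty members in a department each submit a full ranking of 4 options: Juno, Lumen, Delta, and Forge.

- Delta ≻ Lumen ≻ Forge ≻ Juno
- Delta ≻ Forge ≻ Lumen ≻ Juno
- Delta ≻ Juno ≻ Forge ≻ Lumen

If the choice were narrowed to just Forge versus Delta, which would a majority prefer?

Delta

Ballots ranking Forge above Delta: 0.
Ballots ranking Delta above Forge: 3.
Delta wins the head-to-head, 3–0.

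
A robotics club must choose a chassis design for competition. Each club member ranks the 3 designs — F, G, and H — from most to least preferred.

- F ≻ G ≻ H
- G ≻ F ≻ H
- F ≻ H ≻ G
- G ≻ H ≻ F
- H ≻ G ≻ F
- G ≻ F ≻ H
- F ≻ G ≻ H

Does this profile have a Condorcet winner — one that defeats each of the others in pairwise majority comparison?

Head-to-head results (7 voters total):
F vs G: G wins 4–3.
F vs H: F wins 5–2.
G vs H: G wins 5–2.
G beats each rival — F (4–3), H (5–2) — so G is the Condorcet winner.

Yes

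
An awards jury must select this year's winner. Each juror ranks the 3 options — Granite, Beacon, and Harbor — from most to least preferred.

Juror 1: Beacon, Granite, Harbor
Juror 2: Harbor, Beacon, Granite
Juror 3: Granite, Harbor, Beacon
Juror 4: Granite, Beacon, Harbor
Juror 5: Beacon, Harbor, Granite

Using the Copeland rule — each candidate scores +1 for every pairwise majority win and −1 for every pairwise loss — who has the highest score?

Pairwise results:
  Granite vs Beacon: Beacon wins 3–2.
  Granite vs Harbor: Granite wins 3–2.
  Beacon vs Harbor: Beacon wins 3–2.
Copeland scores (wins − losses):
  Granite: 1 − 1 = 0
  Beacon: 2 − 0 = 2
  Harbor: 0 − 2 = -2
Beacon has the best Copeland score.

Beacon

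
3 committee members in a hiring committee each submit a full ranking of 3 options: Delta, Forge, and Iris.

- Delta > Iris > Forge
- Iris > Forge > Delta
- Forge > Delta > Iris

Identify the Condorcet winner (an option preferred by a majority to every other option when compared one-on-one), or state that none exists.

Head-to-head results (3 voters total):
Delta vs Forge: Forge wins 2–1.
Delta vs Iris: Delta wins 2–1.
Forge vs Iris: Iris wins 2–1.
No candidate beats all others: Delta beats Iris beats Forge beats Delta, a majority cycle.

No Condorcet winner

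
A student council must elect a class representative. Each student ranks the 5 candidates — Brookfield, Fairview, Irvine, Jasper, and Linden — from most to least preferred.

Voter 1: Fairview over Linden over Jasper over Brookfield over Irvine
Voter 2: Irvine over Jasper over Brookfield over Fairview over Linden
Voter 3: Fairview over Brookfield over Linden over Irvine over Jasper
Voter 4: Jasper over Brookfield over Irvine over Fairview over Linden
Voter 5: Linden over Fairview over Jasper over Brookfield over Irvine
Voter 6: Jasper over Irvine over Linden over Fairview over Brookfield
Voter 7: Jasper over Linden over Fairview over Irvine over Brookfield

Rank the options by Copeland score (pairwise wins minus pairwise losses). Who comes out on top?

Pairwise results:
  Brookfield vs Fairview: Fairview wins 5–2.
  Brookfield vs Irvine: Brookfield wins 4–3.
  Brookfield vs Jasper: Jasper wins 6–1.
  Brookfield vs Linden: Linden wins 4–3.
  Fairview vs Irvine: Fairview wins 4–3.
  Fairview vs Jasper: Jasper wins 4–3.
  Fairview vs Linden: Fairview wins 4–3.
  Irvine vs Jasper: Jasper wins 5–2.
  Irvine vs Linden: Linden wins 4–3.
  Jasper vs Linden: Jasper wins 4–3.
Copeland scores (wins − losses):
  Brookfield: 1 − 3 = -2
  Fairview: 3 − 1 = 2
  Irvine: 0 − 4 = -4
  Jasper: 4 − 0 = 4
  Linden: 2 − 2 = 0
Jasper has the best Copeland score.

Jasper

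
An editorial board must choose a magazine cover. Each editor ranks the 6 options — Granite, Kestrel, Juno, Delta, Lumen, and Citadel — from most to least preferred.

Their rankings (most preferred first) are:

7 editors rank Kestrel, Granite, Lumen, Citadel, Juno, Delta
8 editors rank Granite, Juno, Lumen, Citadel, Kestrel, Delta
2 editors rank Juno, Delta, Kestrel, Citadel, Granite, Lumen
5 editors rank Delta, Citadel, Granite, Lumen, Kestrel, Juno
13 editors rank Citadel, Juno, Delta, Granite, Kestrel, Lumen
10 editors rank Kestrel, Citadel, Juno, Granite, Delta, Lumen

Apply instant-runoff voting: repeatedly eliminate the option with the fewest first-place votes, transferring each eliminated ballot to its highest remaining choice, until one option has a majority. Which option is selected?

Round 1: Kestrel 17, Citadel 13, Granite 8, Delta 5, Juno 2, Lumen 0. Lumen has the fewest and is eliminated.
Round 2: Kestrel 17, Citadel 13, Granite 8, Delta 5, Juno 2. Juno has the fewest and is eliminated.
Round 3: Kestrel 17, Citadel 13, Granite 8, Delta 7. Delta has the fewest and is eliminated.
Round 4: Kestrel 19, Citadel 18, Granite 8. Granite has the fewest and is eliminated.
Round 5: Citadel 26, Kestrel 19. Citadel has a majority.

Citadel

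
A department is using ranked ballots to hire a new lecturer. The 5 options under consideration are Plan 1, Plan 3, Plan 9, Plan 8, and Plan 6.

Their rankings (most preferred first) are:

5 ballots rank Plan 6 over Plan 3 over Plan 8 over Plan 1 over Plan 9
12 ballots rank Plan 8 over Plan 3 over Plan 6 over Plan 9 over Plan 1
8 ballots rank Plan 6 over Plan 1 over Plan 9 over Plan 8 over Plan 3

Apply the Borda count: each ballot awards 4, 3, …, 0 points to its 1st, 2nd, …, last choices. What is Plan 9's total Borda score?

Borda scores:
  Plan 1: 5·1 + 12·0 + 8·3 = 29
  Plan 3: 5·3 + 12·3 + 8·0 = 51
  Plan 9: 5·0 + 12·1 + 8·2 = 28
  Plan 8: 5·2 + 12·4 + 8·1 = 66
  Plan 6: 5·4 + 12·2 + 8·4 = 76

28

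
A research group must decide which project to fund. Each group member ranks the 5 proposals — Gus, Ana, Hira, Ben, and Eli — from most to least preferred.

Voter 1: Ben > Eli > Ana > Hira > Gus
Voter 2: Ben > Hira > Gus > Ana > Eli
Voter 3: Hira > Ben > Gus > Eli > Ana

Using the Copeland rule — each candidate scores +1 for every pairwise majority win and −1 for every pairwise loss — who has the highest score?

Ben

Pairwise results:
  Gus vs Ana: Gus wins 2–1.
  Gus vs Hira: Hira wins 3–0.
  Gus vs Ben: Ben wins 3–0.
  Gus vs Eli: Gus wins 2–1.
  Ana vs Hira: Hira wins 2–1.
  Ana vs Ben: Ben wins 3–0.
  Ana vs Eli: Eli wins 2–1.
  Hira vs Ben: Ben wins 2–1.
  Hira vs Eli: Hira wins 2–1.
  Ben vs Eli: Ben wins 3–0.
Copeland scores (wins − losses):
  Gus: 2 − 2 = 0
  Ana: 0 − 4 = -4
  Hira: 3 − 1 = 2
  Ben: 4 − 0 = 4
  Eli: 1 − 3 = -2
Ben has the best Copeland score.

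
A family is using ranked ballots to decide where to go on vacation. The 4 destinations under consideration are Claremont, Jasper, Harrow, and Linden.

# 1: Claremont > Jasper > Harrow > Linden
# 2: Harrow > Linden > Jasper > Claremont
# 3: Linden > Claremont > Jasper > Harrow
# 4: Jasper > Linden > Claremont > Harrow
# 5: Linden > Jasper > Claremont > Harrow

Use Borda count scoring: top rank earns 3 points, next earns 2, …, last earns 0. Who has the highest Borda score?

Borda scores:
  Claremont: 3 + 0 + 2 + 1 + 1 = 7
  Jasper: 2 + 1 + 1 + 3 + 2 = 9
  Harrow: 1 + 3 + 0 + 0 + 0 = 4
  Linden: 0 + 2 + 3 + 2 + 3 = 10
Linden has the highest total.

Linden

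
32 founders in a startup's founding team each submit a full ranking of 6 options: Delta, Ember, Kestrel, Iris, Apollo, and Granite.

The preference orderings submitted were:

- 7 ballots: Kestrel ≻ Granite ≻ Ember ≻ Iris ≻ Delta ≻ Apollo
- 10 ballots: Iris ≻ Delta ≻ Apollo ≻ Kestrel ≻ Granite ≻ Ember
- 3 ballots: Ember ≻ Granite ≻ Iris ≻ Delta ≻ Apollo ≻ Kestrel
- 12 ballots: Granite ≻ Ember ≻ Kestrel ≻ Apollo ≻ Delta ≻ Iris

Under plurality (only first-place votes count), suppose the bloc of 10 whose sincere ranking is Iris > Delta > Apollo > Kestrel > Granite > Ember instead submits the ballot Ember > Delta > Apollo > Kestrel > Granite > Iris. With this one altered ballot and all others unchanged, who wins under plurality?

First-place totals with the altered ballot: Delta 0, Ember 13, Kestrel 7, Iris 0, Apollo 0, Granite 12.
The switch changes the winner from Granite to Ember.

Ember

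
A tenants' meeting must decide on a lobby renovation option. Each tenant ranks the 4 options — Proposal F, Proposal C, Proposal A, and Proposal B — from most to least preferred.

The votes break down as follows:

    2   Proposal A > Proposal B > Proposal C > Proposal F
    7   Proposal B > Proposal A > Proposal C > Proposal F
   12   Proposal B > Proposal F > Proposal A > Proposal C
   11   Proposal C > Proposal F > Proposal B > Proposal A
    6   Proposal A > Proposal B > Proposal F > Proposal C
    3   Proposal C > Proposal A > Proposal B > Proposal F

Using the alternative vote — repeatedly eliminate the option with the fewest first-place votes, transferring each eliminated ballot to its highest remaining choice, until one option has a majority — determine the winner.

Proposal B

Round 1: Proposal B 19, Proposal C 14, Proposal A 8, Proposal F 0. Proposal F has the fewest and is eliminated.
Round 2: Proposal B 19, Proposal C 14, Proposal A 8. Proposal A has the fewest and is eliminated.
Round 3: Proposal B 27, Proposal C 14. Proposal B has a majority.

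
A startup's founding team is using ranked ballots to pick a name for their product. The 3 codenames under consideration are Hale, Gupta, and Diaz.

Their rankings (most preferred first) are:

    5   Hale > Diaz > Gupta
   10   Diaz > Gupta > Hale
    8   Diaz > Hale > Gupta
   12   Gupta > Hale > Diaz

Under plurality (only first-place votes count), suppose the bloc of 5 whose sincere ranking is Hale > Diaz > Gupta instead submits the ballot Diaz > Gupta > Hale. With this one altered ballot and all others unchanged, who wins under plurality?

First-place totals with the altered ballot: Hale 0, Gupta 12, Diaz 23.
The winner is unchanged: still Diaz.

Diaz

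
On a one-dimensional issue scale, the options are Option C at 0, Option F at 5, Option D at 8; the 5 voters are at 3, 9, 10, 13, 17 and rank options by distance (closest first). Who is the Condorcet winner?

With single-peaked preferences on a line, the Condorcet winner is the candidate closest to the median voter.
The median voter (position 10) is closest to Option D at 8.
Check: Option D vs Option F — voters closer to Option D: 4 of 5.

Option D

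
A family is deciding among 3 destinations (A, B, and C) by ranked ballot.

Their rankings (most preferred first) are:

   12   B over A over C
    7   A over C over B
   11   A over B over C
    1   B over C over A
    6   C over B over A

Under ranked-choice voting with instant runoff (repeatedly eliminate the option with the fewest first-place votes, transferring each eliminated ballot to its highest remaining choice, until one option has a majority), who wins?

B

Round 1: A 18, B 13, C 6. C has the fewest and is eliminated.
Round 2: B 19, A 18. B has a majority.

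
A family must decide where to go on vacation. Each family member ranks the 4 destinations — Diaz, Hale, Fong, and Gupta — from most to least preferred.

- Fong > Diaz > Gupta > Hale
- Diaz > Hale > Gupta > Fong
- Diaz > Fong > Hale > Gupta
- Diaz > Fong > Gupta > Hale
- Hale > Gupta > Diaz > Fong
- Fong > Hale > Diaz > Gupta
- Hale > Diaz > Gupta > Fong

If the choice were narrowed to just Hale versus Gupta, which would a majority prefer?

Hale

Ballots ranking Hale above Gupta: 5.
Ballots ranking Gupta above Hale: 2.
Hale wins the head-to-head, 5–2.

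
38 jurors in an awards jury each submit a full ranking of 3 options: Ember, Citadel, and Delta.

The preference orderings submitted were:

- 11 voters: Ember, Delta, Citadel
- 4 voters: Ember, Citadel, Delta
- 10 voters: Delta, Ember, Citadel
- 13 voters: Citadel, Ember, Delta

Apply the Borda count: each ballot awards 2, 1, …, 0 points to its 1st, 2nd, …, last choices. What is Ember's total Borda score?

Borda scores:
  Ember: 11·2 + 4·2 + 10·1 + 13·1 = 53
  Citadel: 11·0 + 4·1 + 10·0 + 13·2 = 30
  Delta: 11·1 + 4·0 + 10·2 + 13·0 = 31

53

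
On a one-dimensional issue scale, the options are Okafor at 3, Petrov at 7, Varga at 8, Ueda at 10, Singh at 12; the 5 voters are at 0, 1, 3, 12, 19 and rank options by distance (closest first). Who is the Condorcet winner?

Okafor

With single-peaked preferences on a line, the Condorcet winner is the candidate closest to the median voter.
The median voter (position 3) is closest to Okafor at 3.
Check: Okafor vs Singh — voters closer to Okafor: 3 of 5.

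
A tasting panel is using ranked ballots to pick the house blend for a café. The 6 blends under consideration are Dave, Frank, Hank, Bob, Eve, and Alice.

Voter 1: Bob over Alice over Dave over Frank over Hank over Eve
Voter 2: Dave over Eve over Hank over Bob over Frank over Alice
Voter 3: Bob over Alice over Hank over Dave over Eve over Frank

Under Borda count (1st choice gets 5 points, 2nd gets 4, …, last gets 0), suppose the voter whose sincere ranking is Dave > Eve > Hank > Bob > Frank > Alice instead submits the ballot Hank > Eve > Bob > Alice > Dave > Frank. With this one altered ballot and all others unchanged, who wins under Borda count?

Borda totals with the altered ballot: Dave 6, Frank 2, Hank 9, Bob 13, Eve 5, Alice 10.
The winner is unchanged: still Bob.

Bob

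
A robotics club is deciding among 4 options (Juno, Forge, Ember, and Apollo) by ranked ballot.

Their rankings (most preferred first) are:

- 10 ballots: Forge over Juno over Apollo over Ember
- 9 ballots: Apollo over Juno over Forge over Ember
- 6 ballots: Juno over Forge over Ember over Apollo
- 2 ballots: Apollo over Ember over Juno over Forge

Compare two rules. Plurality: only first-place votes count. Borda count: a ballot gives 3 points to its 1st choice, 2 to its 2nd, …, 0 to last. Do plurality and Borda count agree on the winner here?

No

Plurality first-place counts: Juno 6, Forge 10, Ember 0, Apollo 11 → Apollo.
Borda totals: Juno 58, Forge 51, Ember 10, Apollo 43 → Juno.
The two rules disagree: plurality picks Apollo, Borda picks Juno.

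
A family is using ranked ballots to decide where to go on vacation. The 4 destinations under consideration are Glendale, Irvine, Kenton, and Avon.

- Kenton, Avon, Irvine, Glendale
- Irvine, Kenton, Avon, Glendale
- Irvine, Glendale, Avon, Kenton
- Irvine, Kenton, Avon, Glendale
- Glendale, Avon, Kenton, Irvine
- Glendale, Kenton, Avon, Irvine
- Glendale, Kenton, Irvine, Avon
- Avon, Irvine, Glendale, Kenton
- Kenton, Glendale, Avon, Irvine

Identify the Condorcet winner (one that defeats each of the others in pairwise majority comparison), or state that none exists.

There is no Condorcet winner

Head-to-head results (9 voters total):
Glendale vs Irvine: Irvine wins 5–4.
Glendale vs Kenton: Glendale wins 5–4.
Glendale vs Avon: Glendale wins 5–4.
Irvine vs Kenton: Kenton wins 5–4.
Irvine vs Avon: Avon wins 5–4.
Kenton vs Avon: Kenton wins 6–3.
No candidate beats all others: Glendale beats Kenton beats Irvine beats Glendale, a majority cycle.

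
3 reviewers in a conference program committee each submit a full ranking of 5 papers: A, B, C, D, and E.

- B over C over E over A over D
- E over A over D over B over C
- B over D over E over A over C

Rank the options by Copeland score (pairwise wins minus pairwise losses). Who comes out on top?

B

Pairwise results:
  A vs B: B wins 2–1.
  A vs C: A wins 2–1.
  A vs D: A wins 2–1.
  A vs E: E wins 3–0.
  B vs C: B wins 3–0.
  B vs D: B wins 2–1.
  B vs E: B wins 2–1.
  C vs D: D wins 2–1.
  C vs E: E wins 2–1.
  D vs E: E wins 2–1.
Copeland scores (wins − losses):
  A: 2 − 2 = 0
  B: 4 − 0 = 4
  C: 0 − 4 = -4
  D: 1 − 3 = -2
  E: 3 − 1 = 2
B has the best Copeland score.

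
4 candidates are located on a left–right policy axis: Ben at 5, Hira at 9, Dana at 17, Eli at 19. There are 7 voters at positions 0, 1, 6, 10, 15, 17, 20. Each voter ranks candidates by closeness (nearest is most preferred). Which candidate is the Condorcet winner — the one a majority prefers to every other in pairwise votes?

With single-peaked preferences on a line, the Condorcet winner is the candidate closest to the median voter.
The median voter (position 10) is closest to Hira at 9.
Check: Hira vs Eli — voters closer to Hira: 4 of 7.

Hira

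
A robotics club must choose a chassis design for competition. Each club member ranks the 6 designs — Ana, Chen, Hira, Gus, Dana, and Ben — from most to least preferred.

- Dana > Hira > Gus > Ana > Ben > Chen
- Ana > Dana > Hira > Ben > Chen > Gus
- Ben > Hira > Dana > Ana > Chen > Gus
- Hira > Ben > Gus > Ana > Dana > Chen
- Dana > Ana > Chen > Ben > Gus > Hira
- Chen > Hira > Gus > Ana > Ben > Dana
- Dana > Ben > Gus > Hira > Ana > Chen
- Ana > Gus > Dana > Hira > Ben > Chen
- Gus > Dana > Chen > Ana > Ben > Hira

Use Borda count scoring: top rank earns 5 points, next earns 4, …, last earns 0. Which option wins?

Dana

Borda scores:
  Ana: 2 + 5 + 2 + 2 + 4 + 2 + 1 + 5 + 2 = 25
  Chen: 0 + 1 + 1 + 0 + 3 + 5 + 0 + 0 + 3 = 13
  Hira: 4 + 3 + 4 + 5 + 0 + 4 + 2 + 2 + 0 = 24
  Gus: 3 + 0 + 0 + 3 + 1 + 3 + 3 + 4 + 5 = 22
  Dana: 5 + 4 + 3 + 1 + 5 + 0 + 5 + 3 + 4 = 30
  Ben: 1 + 2 + 5 + 4 + 2 + 1 + 4 + 1 + 1 = 21
Dana has the highest total.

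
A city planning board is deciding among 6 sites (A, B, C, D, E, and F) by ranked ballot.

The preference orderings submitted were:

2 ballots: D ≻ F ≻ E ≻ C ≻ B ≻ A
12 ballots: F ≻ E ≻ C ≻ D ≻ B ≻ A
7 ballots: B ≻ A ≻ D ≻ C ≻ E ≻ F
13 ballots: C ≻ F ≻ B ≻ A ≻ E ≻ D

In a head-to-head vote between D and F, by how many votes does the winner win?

16

Ballots ranking D above F: 2+7 = 9.
Ballots ranking F above D: 12+13 = 25.
F wins 25–9, a margin of 16.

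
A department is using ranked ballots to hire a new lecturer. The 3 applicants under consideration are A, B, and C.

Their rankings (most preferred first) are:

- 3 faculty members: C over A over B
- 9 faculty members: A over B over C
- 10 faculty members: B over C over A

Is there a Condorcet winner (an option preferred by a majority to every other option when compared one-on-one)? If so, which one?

Head-to-head results (22 voters total):
A vs B: A wins 12–10.
A vs C: C wins 13–9.
B vs C: B wins 19–3.
No candidate beats all others: A beats B beats C beats A, a majority cycle.

No Condorcet winner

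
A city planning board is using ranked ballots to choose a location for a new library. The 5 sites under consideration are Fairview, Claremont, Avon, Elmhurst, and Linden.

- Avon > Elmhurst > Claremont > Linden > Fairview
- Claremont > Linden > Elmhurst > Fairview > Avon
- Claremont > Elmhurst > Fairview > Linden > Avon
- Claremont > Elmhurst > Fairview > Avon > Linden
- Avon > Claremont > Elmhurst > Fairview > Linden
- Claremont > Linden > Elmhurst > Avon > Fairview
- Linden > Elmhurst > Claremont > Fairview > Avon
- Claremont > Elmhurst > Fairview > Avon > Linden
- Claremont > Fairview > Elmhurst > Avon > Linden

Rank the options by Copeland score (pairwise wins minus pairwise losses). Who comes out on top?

Pairwise results:
  Fairview vs Claremont: Claremont wins 9–0.
  Fairview vs Avon: Fairview wins 6–3.
  Fairview vs Elmhurst: Elmhurst wins 8–1.
  Fairview vs Linden: Fairview wins 5–4.
  Claremont vs Avon: Claremont wins 7–2.
  Claremont vs Elmhurst: Claremont wins 7–2.
  Claremont vs Linden: Claremont wins 8–1.
  Avon vs Elmhurst: Elmhurst wins 7–2.
  Avon vs Linden: Avon wins 5–4.
  Elmhurst vs Linden: Elmhurst wins 6–3.
Copeland scores (wins − losses):
  Fairview: 2 − 2 = 0
  Claremont: 4 − 0 = 4
  Avon: 1 − 3 = -2
  Elmhurst: 3 − 1 = 2
  Linden: 0 − 4 = -4
Claremont has the best Copeland score.

Claremont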